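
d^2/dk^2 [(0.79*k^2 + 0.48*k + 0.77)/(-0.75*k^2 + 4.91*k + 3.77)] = (4.44089209850063e-16*k^4 - 6.35835*k^3 - 16.0011*k^2 + 8.86995*k - 46.166934)/(0.421875*k^6 - 8.285625*k^5 + 47.88135*k^4 - 35.072621*k^3 - 240.683586*k^2 - 209.356017*k - 53.582633)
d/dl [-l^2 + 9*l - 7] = 9 - 2*l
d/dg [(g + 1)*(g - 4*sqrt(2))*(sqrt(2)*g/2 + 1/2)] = 3*sqrt(2)*g^2/2 - 7*g + sqrt(2)*g - 7/2 - 2*sqrt(2)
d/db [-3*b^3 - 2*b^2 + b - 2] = -9*b^2 - 4*b + 1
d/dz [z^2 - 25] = 2*z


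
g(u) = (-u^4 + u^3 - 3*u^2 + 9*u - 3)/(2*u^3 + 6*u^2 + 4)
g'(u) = (-6*u^2 - 12*u)*(-u^4 + u^3 - 3*u^2 + 9*u - 3)/(2*u^3 + 6*u^2 + 4)^2 + (-4*u^3 + 3*u^2 - 6*u + 9)/(2*u^3 + 6*u^2 + 4) = (-u^6 - 6*u^5 + 6*u^4 - 26*u^3 - 12*u^2 + 6*u + 18)/(2*(u^6 + 6*u^5 + 9*u^4 + 4*u^3 + 12*u^2 + 4))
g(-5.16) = 8.79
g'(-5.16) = 1.71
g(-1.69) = -3.46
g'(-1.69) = 3.15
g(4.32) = -1.04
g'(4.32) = -0.41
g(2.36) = -0.26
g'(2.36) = -0.40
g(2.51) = -0.32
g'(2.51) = -0.39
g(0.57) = 0.20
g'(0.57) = 0.65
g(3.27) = -0.62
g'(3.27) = -0.40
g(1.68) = 0.01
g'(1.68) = -0.40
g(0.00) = -0.75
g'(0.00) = 2.25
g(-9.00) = 7.87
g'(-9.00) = -0.26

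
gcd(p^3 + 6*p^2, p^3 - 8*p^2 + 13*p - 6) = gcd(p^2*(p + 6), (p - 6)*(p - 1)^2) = 1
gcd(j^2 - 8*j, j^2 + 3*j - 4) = 1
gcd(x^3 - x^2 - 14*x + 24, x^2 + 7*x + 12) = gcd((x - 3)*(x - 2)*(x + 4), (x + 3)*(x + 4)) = x + 4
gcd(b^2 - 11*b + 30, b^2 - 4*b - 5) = b - 5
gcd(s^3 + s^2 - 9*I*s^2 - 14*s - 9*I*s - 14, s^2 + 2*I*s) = 1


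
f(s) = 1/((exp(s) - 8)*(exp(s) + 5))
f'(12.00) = 0.00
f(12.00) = 0.00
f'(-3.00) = 0.00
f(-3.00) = -0.02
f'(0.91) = -0.00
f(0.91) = -0.02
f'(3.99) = -0.00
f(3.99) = 0.00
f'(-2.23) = 0.00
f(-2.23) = -0.02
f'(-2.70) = 0.00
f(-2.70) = -0.02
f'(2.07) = -107.86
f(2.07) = -1.03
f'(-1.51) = 0.00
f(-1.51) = -0.02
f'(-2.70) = 0.00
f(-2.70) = -0.02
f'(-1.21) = 0.00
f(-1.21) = -0.02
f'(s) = -exp(s)/((exp(s) - 8)*(exp(s) + 5)^2) - exp(s)/((exp(s) - 8)^2*(exp(s) + 5))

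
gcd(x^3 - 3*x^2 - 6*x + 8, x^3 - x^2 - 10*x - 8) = x^2 - 2*x - 8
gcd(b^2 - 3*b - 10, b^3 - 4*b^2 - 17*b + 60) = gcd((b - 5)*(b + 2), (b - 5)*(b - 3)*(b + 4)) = b - 5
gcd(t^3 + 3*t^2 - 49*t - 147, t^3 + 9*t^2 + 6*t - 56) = t + 7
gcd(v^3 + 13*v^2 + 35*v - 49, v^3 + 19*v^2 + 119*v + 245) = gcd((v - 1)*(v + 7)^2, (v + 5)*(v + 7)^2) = v^2 + 14*v + 49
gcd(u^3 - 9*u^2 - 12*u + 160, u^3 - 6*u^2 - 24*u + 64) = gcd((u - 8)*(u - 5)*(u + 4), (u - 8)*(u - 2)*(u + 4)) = u^2 - 4*u - 32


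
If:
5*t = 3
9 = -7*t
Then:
No Solution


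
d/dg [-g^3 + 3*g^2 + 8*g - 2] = -3*g^2 + 6*g + 8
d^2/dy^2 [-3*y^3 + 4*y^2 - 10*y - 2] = 8 - 18*y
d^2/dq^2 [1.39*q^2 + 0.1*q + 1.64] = 2.78000000000000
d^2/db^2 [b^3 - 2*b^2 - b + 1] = 6*b - 4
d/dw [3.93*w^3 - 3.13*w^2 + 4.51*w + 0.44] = 11.79*w^2 - 6.26*w + 4.51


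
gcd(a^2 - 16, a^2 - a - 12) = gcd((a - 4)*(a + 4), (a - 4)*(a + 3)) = a - 4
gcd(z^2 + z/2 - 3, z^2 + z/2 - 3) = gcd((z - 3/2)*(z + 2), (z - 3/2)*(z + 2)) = z^2 + z/2 - 3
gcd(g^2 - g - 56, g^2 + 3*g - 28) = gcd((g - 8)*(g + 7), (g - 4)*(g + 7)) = g + 7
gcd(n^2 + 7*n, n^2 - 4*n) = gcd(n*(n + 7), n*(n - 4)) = n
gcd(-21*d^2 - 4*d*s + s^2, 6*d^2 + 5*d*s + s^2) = 3*d + s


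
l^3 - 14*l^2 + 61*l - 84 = (l - 7)*(l - 4)*(l - 3)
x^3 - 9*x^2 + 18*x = x*(x - 6)*(x - 3)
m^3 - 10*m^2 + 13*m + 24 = (m - 8)*(m - 3)*(m + 1)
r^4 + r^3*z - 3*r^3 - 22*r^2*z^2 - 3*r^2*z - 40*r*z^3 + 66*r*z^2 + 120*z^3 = (r - 3)*(r - 5*z)*(r + 2*z)*(r + 4*z)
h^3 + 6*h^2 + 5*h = h*(h + 1)*(h + 5)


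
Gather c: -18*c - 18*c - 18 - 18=-36*c - 36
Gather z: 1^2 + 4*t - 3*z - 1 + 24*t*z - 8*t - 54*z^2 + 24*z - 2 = -4*t - 54*z^2 + z*(24*t + 21) - 2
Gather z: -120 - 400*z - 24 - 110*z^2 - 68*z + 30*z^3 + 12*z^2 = 30*z^3 - 98*z^2 - 468*z - 144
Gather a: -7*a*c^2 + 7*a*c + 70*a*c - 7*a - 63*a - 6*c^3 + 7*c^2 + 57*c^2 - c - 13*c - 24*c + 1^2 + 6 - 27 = a*(-7*c^2 + 77*c - 70) - 6*c^3 + 64*c^2 - 38*c - 20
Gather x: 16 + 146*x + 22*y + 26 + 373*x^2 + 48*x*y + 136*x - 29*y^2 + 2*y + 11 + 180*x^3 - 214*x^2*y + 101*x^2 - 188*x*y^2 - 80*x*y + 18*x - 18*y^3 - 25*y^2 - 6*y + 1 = 180*x^3 + x^2*(474 - 214*y) + x*(-188*y^2 - 32*y + 300) - 18*y^3 - 54*y^2 + 18*y + 54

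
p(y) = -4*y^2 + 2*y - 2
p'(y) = 2 - 8*y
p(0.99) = -3.94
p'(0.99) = -5.92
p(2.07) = -15.00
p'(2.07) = -14.56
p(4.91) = -88.61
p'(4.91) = -37.28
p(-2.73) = -37.27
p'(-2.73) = 23.84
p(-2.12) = -24.22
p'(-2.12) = 18.96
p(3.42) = -41.95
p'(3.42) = -25.36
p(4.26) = -66.07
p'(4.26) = -32.08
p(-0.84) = -6.50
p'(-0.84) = 8.72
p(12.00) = -554.00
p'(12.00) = -94.00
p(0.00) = -2.00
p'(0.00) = 2.00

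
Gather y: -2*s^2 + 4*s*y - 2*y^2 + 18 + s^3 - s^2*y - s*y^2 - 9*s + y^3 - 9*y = s^3 - 2*s^2 - 9*s + y^3 + y^2*(-s - 2) + y*(-s^2 + 4*s - 9) + 18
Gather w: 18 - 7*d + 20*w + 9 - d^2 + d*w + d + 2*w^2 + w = -d^2 - 6*d + 2*w^2 + w*(d + 21) + 27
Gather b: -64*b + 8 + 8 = 16 - 64*b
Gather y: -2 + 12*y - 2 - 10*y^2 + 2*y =-10*y^2 + 14*y - 4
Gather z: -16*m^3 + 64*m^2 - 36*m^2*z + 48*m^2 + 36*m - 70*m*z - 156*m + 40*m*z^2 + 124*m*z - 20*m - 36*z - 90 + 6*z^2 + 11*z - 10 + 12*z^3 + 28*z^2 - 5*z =-16*m^3 + 112*m^2 - 140*m + 12*z^3 + z^2*(40*m + 34) + z*(-36*m^2 + 54*m - 30) - 100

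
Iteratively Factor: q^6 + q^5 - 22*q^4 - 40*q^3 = (q + 2)*(q^5 - q^4 - 20*q^3) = q*(q + 2)*(q^4 - q^3 - 20*q^2) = q*(q - 5)*(q + 2)*(q^3 + 4*q^2) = q*(q - 5)*(q + 2)*(q + 4)*(q^2) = q^2*(q - 5)*(q + 2)*(q + 4)*(q)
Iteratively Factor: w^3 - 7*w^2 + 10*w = (w)*(w^2 - 7*w + 10) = w*(w - 5)*(w - 2)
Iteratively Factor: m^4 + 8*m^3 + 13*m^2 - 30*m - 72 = (m + 3)*(m^3 + 5*m^2 - 2*m - 24) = (m + 3)*(m + 4)*(m^2 + m - 6) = (m - 2)*(m + 3)*(m + 4)*(m + 3)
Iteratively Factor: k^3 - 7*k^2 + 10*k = (k - 2)*(k^2 - 5*k) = (k - 5)*(k - 2)*(k)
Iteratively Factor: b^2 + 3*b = (b)*(b + 3)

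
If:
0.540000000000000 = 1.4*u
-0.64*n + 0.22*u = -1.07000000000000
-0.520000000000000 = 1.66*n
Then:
No Solution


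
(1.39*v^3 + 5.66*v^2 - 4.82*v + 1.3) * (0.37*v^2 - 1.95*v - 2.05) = 0.5143*v^5 - 0.6163*v^4 - 15.6699*v^3 - 1.723*v^2 + 7.346*v - 2.665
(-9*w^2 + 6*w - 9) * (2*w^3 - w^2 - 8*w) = -18*w^5 + 21*w^4 + 48*w^3 - 39*w^2 + 72*w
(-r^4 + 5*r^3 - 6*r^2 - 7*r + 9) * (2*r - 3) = -2*r^5 + 13*r^4 - 27*r^3 + 4*r^2 + 39*r - 27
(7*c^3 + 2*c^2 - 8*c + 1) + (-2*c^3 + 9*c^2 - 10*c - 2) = 5*c^3 + 11*c^2 - 18*c - 1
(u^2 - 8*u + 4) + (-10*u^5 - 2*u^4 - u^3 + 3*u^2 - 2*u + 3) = -10*u^5 - 2*u^4 - u^3 + 4*u^2 - 10*u + 7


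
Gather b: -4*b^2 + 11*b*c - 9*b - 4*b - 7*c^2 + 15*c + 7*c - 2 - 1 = -4*b^2 + b*(11*c - 13) - 7*c^2 + 22*c - 3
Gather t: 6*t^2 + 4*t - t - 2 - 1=6*t^2 + 3*t - 3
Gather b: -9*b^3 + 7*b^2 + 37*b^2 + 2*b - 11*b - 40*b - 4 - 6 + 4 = -9*b^3 + 44*b^2 - 49*b - 6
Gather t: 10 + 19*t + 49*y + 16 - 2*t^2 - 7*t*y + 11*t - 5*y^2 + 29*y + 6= -2*t^2 + t*(30 - 7*y) - 5*y^2 + 78*y + 32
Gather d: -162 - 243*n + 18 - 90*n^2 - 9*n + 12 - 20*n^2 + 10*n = -110*n^2 - 242*n - 132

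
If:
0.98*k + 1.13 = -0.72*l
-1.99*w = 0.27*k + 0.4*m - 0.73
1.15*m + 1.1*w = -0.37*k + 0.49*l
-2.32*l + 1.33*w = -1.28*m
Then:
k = -1.42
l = 0.36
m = 0.09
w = 0.54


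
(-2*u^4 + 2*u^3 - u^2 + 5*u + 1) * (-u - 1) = 2*u^5 - u^3 - 4*u^2 - 6*u - 1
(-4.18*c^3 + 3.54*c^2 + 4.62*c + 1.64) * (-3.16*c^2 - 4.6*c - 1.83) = 13.2088*c^5 + 8.0416*c^4 - 23.2338*c^3 - 32.9126*c^2 - 15.9986*c - 3.0012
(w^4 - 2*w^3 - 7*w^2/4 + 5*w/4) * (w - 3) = w^5 - 5*w^4 + 17*w^3/4 + 13*w^2/2 - 15*w/4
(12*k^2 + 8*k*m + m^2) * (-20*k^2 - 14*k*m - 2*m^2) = -240*k^4 - 328*k^3*m - 156*k^2*m^2 - 30*k*m^3 - 2*m^4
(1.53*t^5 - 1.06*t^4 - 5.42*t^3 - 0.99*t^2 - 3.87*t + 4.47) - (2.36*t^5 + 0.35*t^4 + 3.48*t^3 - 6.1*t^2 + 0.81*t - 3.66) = -0.83*t^5 - 1.41*t^4 - 8.9*t^3 + 5.11*t^2 - 4.68*t + 8.13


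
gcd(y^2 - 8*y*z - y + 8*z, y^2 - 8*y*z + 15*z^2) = 1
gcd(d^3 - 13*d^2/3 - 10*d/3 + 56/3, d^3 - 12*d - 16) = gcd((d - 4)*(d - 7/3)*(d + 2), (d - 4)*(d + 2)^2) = d^2 - 2*d - 8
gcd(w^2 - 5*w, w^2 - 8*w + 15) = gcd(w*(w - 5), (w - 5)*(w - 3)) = w - 5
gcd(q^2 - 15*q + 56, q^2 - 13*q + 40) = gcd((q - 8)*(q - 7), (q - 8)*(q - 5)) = q - 8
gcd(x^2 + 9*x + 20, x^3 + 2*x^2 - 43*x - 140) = x^2 + 9*x + 20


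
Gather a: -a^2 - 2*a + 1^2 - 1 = -a^2 - 2*a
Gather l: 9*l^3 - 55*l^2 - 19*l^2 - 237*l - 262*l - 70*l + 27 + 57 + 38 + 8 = 9*l^3 - 74*l^2 - 569*l + 130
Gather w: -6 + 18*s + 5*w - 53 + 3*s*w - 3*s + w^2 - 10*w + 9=15*s + w^2 + w*(3*s - 5) - 50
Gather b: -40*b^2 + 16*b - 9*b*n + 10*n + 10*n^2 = -40*b^2 + b*(16 - 9*n) + 10*n^2 + 10*n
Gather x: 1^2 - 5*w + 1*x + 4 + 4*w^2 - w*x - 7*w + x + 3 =4*w^2 - 12*w + x*(2 - w) + 8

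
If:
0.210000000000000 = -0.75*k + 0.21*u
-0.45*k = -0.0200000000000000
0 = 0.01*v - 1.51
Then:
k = 0.04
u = 1.16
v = 151.00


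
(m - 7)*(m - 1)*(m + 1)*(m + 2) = m^4 - 5*m^3 - 15*m^2 + 5*m + 14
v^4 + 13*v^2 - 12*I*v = v*(v - 3*I)*(v - I)*(v + 4*I)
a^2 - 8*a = a*(a - 8)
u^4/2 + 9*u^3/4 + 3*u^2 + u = u*(u/2 + 1)*(u + 1/2)*(u + 2)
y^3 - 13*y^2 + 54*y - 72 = (y - 6)*(y - 4)*(y - 3)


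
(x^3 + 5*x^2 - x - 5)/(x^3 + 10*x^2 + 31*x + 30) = (x^2 - 1)/(x^2 + 5*x + 6)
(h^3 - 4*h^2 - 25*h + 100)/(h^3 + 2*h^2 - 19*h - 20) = (h - 5)/(h + 1)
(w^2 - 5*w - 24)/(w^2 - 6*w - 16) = (w + 3)/(w + 2)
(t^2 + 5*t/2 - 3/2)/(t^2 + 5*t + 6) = (t - 1/2)/(t + 2)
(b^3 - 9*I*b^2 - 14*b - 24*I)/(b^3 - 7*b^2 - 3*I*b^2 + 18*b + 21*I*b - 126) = (b^2 - 3*I*b + 4)/(b^2 + b*(-7 + 3*I) - 21*I)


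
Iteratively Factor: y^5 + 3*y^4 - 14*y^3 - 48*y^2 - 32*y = (y)*(y^4 + 3*y^3 - 14*y^2 - 48*y - 32) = y*(y + 2)*(y^3 + y^2 - 16*y - 16) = y*(y + 1)*(y + 2)*(y^2 - 16) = y*(y + 1)*(y + 2)*(y + 4)*(y - 4)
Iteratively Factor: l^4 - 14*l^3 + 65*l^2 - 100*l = (l - 4)*(l^3 - 10*l^2 + 25*l) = (l - 5)*(l - 4)*(l^2 - 5*l) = l*(l - 5)*(l - 4)*(l - 5)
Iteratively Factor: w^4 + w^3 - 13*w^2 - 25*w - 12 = (w + 1)*(w^3 - 13*w - 12) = (w - 4)*(w + 1)*(w^2 + 4*w + 3) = (w - 4)*(w + 1)^2*(w + 3)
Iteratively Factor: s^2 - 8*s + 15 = (s - 5)*(s - 3)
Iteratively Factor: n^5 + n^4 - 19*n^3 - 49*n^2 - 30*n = (n + 1)*(n^4 - 19*n^2 - 30*n) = (n + 1)*(n + 3)*(n^3 - 3*n^2 - 10*n) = n*(n + 1)*(n + 3)*(n^2 - 3*n - 10) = n*(n - 5)*(n + 1)*(n + 3)*(n + 2)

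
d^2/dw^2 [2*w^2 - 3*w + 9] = 4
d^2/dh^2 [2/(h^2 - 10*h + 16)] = 4*(-h^2 + 10*h + 4*(h - 5)^2 - 16)/(h^2 - 10*h + 16)^3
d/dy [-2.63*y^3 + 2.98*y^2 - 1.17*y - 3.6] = -7.89*y^2 + 5.96*y - 1.17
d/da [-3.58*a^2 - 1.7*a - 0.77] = -7.16*a - 1.7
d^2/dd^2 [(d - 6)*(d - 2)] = 2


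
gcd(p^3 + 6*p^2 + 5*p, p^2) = p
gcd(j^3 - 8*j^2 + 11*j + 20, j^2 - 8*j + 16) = j - 4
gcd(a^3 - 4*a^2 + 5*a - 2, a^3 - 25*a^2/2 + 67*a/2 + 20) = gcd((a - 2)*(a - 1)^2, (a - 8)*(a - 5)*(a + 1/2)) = 1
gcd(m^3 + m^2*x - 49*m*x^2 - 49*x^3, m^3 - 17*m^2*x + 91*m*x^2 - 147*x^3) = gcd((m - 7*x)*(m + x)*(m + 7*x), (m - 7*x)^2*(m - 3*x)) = -m + 7*x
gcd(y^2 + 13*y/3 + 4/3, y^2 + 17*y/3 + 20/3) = y + 4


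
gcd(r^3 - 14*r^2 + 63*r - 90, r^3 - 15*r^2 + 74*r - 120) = r^2 - 11*r + 30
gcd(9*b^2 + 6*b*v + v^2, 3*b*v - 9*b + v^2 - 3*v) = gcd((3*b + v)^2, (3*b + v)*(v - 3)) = 3*b + v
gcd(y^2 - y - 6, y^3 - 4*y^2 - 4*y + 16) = y + 2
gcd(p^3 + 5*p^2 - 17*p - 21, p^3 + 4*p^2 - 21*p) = p^2 + 4*p - 21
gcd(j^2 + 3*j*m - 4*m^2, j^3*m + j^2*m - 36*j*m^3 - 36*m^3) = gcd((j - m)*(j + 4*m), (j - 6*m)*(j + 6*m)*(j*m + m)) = 1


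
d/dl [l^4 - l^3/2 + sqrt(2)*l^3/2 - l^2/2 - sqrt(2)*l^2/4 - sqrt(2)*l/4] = 4*l^3 - 3*l^2/2 + 3*sqrt(2)*l^2/2 - l - sqrt(2)*l/2 - sqrt(2)/4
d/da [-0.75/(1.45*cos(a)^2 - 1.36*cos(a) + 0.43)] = (1.02 - 2.175*cos(a))*sin(a)/(1.45*cos(a)^2 - 1.36*cos(a) + 0.43)^2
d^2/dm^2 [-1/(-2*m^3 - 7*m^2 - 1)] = 2*(4*m^2*(3*m + 7)^2 - (6*m + 7)*(2*m^3 + 7*m^2 + 1))/(2*m^3 + 7*m^2 + 1)^3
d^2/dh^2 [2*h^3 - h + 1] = 12*h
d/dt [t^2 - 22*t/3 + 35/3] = 2*t - 22/3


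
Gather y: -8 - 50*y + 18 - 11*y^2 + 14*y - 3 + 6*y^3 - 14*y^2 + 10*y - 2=6*y^3 - 25*y^2 - 26*y + 5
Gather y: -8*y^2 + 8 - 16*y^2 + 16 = 24 - 24*y^2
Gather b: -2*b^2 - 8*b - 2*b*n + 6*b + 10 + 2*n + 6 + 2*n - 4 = -2*b^2 + b*(-2*n - 2) + 4*n + 12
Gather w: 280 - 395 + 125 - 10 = 0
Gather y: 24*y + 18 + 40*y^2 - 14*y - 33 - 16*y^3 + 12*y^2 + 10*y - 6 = -16*y^3 + 52*y^2 + 20*y - 21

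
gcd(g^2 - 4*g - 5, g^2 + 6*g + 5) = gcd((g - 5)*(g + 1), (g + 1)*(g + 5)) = g + 1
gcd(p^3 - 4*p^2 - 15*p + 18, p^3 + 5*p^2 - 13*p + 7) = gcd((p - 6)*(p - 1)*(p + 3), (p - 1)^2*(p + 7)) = p - 1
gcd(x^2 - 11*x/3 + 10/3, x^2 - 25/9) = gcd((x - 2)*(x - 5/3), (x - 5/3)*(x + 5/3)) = x - 5/3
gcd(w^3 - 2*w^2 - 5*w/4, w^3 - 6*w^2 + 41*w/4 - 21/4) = 1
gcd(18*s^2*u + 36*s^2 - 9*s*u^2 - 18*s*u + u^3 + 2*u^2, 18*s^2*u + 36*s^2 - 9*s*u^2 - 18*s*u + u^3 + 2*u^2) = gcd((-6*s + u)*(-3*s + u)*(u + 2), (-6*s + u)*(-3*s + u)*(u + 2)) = 18*s^2*u + 36*s^2 - 9*s*u^2 - 18*s*u + u^3 + 2*u^2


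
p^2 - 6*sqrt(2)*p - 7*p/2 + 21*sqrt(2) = (p - 7/2)*(p - 6*sqrt(2))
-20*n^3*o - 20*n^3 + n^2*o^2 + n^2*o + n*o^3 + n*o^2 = (-4*n + o)*(5*n + o)*(n*o + n)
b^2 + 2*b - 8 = (b - 2)*(b + 4)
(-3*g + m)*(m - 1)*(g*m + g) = -3*g^2*m^2 + 3*g^2 + g*m^3 - g*m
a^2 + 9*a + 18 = (a + 3)*(a + 6)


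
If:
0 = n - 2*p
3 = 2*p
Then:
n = 3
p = 3/2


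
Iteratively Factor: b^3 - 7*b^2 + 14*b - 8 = (b - 2)*(b^2 - 5*b + 4) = (b - 2)*(b - 1)*(b - 4)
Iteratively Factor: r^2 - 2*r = (r - 2)*(r)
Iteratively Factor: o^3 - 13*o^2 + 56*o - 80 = (o - 5)*(o^2 - 8*o + 16) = (o - 5)*(o - 4)*(o - 4)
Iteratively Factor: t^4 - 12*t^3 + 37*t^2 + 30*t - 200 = (t - 5)*(t^3 - 7*t^2 + 2*t + 40) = (t - 5)*(t + 2)*(t^2 - 9*t + 20) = (t - 5)^2*(t + 2)*(t - 4)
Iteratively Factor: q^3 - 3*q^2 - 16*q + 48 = (q + 4)*(q^2 - 7*q + 12) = (q - 4)*(q + 4)*(q - 3)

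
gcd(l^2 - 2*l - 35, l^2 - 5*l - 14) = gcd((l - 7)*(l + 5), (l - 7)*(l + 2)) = l - 7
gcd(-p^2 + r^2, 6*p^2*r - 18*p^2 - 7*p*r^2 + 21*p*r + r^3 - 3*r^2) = p - r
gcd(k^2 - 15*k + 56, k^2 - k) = 1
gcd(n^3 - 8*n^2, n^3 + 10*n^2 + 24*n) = n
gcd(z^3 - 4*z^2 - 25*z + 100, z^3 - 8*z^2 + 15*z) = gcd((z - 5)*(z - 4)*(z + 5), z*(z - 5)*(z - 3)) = z - 5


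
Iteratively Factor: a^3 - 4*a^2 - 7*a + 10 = (a - 5)*(a^2 + a - 2) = (a - 5)*(a - 1)*(a + 2)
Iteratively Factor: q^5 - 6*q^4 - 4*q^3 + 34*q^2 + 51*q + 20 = (q + 1)*(q^4 - 7*q^3 + 3*q^2 + 31*q + 20) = (q + 1)^2*(q^3 - 8*q^2 + 11*q + 20) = (q + 1)^3*(q^2 - 9*q + 20) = (q - 5)*(q + 1)^3*(q - 4)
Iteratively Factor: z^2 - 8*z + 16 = (z - 4)*(z - 4)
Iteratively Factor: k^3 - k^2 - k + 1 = (k - 1)*(k^2 - 1) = (k - 1)^2*(k + 1)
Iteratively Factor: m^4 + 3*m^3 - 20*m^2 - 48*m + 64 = (m + 4)*(m^3 - m^2 - 16*m + 16) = (m + 4)^2*(m^2 - 5*m + 4) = (m - 1)*(m + 4)^2*(m - 4)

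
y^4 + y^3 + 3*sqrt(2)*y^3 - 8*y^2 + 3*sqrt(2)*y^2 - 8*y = y*(y + 1)*(y - sqrt(2))*(y + 4*sqrt(2))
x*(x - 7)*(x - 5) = x^3 - 12*x^2 + 35*x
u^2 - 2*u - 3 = (u - 3)*(u + 1)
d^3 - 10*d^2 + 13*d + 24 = (d - 8)*(d - 3)*(d + 1)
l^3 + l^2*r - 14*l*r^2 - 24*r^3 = (l - 4*r)*(l + 2*r)*(l + 3*r)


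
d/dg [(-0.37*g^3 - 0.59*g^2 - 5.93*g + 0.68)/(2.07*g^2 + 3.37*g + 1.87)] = (-0.7659*g^4 - 2.4938*g^3 + 8.2111*g^2 - 5.0218*g - 13.3807)/(4.2849*g^4 + 13.9518*g^3 + 19.0987*g^2 + 12.6038*g + 3.4969)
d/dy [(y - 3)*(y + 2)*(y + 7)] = 3*y^2 + 12*y - 13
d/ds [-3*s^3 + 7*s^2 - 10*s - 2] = -9*s^2 + 14*s - 10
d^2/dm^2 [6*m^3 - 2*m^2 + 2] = 36*m - 4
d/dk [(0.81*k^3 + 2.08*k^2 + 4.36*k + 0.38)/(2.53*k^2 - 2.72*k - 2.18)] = (2.0493*k^4 - 4.4064*k^3 - 21.9858*k^2 - 10.9916*k - 8.4712)/(6.4009*k^4 - 13.7632*k^3 - 3.6324*k^2 + 11.8592*k + 4.7524)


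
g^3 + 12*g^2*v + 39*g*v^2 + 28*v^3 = (g + v)*(g + 4*v)*(g + 7*v)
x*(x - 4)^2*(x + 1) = x^4 - 7*x^3 + 8*x^2 + 16*x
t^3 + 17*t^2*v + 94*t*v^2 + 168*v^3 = (t + 4*v)*(t + 6*v)*(t + 7*v)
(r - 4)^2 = r^2 - 8*r + 16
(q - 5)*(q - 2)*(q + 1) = q^3 - 6*q^2 + 3*q + 10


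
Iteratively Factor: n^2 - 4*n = (n)*(n - 4)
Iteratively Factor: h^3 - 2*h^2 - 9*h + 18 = (h - 2)*(h^2 - 9) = (h - 2)*(h + 3)*(h - 3)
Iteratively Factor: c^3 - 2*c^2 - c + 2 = (c + 1)*(c^2 - 3*c + 2) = (c - 1)*(c + 1)*(c - 2)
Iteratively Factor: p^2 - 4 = (p + 2)*(p - 2)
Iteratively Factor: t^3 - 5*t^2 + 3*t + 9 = (t - 3)*(t^2 - 2*t - 3) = (t - 3)^2*(t + 1)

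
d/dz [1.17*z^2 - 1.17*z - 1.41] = 2.34*z - 1.17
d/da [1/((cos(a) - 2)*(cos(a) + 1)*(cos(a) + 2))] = (-3*sin(a)^2 + 2*cos(a) - 1)*sin(a)/((cos(a) - 2)^2*(cos(a) + 1)^2*(cos(a) + 2)^2)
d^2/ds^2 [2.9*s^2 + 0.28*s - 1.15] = 5.80000000000000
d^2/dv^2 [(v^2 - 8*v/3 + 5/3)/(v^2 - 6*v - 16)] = 2*(10*v^3 + 159*v^2 - 474*v + 1796)/(3*(v^6 - 18*v^5 + 60*v^4 + 360*v^3 - 960*v^2 - 4608*v - 4096))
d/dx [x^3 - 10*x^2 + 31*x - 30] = 3*x^2 - 20*x + 31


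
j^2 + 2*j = j*(j + 2)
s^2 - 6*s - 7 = (s - 7)*(s + 1)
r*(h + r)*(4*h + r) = 4*h^2*r + 5*h*r^2 + r^3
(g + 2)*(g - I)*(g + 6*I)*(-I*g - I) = -I*g^4 + 5*g^3 - 3*I*g^3 + 15*g^2 - 8*I*g^2 + 10*g - 18*I*g - 12*I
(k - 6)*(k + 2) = k^2 - 4*k - 12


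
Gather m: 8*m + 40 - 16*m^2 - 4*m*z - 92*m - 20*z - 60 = -16*m^2 + m*(-4*z - 84) - 20*z - 20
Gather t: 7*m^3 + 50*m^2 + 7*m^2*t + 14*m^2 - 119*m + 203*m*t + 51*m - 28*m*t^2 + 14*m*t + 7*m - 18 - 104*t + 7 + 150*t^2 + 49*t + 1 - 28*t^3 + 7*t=7*m^3 + 64*m^2 - 61*m - 28*t^3 + t^2*(150 - 28*m) + t*(7*m^2 + 217*m - 48) - 10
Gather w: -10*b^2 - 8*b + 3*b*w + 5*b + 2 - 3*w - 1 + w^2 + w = -10*b^2 - 3*b + w^2 + w*(3*b - 2) + 1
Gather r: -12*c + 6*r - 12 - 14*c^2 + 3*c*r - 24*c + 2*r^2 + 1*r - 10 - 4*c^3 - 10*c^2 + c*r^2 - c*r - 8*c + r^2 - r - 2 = -4*c^3 - 24*c^2 - 44*c + r^2*(c + 3) + r*(2*c + 6) - 24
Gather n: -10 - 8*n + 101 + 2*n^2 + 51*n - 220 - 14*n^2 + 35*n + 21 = -12*n^2 + 78*n - 108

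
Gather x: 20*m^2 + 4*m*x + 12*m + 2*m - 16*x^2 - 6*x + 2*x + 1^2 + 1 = 20*m^2 + 14*m - 16*x^2 + x*(4*m - 4) + 2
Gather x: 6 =6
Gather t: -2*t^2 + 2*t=-2*t^2 + 2*t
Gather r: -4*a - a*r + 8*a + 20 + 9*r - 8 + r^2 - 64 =4*a + r^2 + r*(9 - a) - 52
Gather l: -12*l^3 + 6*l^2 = -12*l^3 + 6*l^2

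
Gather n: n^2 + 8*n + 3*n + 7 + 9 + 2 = n^2 + 11*n + 18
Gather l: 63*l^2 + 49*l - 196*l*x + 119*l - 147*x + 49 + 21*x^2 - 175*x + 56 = 63*l^2 + l*(168 - 196*x) + 21*x^2 - 322*x + 105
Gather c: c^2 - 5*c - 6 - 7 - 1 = c^2 - 5*c - 14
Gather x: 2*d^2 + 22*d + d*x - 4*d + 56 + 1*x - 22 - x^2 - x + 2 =2*d^2 + d*x + 18*d - x^2 + 36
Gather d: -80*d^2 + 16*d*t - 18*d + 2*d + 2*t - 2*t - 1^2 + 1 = -80*d^2 + d*(16*t - 16)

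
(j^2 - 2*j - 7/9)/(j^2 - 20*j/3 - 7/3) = (j - 7/3)/(j - 7)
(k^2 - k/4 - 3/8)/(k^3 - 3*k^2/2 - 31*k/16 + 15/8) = 2*(2*k + 1)/(4*k^2 - 3*k - 10)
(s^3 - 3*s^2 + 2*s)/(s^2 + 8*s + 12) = s*(s^2 - 3*s + 2)/(s^2 + 8*s + 12)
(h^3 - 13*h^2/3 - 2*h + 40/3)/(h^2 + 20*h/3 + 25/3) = (h^2 - 6*h + 8)/(h + 5)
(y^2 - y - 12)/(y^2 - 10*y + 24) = (y + 3)/(y - 6)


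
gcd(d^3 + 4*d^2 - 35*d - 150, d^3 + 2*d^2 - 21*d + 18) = 1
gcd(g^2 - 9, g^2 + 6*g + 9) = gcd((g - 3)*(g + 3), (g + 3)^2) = g + 3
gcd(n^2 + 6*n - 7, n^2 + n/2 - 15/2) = 1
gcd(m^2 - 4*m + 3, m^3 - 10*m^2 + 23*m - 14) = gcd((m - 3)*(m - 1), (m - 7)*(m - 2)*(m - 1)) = m - 1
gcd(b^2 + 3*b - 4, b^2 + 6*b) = 1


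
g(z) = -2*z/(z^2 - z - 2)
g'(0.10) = 0.92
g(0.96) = 0.94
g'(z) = -2*z*(1 - 2*z)/(z^2 - z - 2)^2 - 2/(z^2 - z - 2)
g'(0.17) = 0.89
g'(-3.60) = 0.14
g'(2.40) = 8.39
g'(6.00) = 0.10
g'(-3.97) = 0.11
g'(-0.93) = 136.21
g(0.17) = 0.16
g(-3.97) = 0.45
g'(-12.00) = 0.01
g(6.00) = -0.43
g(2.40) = -3.53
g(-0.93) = -9.07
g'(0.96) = 1.41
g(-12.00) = 0.16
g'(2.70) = 2.77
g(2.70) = -2.08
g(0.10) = 0.10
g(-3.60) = 0.49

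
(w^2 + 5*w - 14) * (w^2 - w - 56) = w^4 + 4*w^3 - 75*w^2 - 266*w + 784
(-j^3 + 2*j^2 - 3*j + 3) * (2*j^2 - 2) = -2*j^5 + 4*j^4 - 4*j^3 + 2*j^2 + 6*j - 6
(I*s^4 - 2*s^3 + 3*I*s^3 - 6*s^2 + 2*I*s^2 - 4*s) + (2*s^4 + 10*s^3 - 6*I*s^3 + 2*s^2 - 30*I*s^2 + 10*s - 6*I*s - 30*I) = 2*s^4 + I*s^4 + 8*s^3 - 3*I*s^3 - 4*s^2 - 28*I*s^2 + 6*s - 6*I*s - 30*I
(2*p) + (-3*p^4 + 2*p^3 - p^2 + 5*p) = -3*p^4 + 2*p^3 - p^2 + 7*p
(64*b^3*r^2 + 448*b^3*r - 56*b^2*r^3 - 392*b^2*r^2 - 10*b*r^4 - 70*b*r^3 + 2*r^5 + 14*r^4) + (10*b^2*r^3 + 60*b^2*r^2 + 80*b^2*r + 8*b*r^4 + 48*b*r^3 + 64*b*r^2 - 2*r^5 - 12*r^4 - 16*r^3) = 64*b^3*r^2 + 448*b^3*r - 46*b^2*r^3 - 332*b^2*r^2 + 80*b^2*r - 2*b*r^4 - 22*b*r^3 + 64*b*r^2 + 2*r^4 - 16*r^3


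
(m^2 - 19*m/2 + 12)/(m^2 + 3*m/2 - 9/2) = (m - 8)/(m + 3)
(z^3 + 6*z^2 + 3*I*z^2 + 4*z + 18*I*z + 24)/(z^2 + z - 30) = (z^2 + 3*I*z + 4)/(z - 5)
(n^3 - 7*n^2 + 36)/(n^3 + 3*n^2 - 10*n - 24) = (n - 6)/(n + 4)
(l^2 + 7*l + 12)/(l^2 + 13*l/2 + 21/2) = 2*(l + 4)/(2*l + 7)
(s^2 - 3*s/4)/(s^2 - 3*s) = (s - 3/4)/(s - 3)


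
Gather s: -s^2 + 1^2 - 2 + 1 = -s^2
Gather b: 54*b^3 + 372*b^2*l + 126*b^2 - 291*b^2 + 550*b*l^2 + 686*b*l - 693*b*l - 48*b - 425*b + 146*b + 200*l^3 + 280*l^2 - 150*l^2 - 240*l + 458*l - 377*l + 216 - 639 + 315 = 54*b^3 + b^2*(372*l - 165) + b*(550*l^2 - 7*l - 327) + 200*l^3 + 130*l^2 - 159*l - 108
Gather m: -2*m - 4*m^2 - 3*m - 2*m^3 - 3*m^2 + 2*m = -2*m^3 - 7*m^2 - 3*m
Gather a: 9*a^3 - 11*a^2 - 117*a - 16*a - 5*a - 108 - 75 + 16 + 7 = 9*a^3 - 11*a^2 - 138*a - 160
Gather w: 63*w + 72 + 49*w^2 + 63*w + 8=49*w^2 + 126*w + 80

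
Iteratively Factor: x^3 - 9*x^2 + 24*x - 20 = (x - 2)*(x^2 - 7*x + 10) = (x - 5)*(x - 2)*(x - 2)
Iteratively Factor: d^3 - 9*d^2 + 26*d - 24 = (d - 2)*(d^2 - 7*d + 12) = (d - 4)*(d - 2)*(d - 3)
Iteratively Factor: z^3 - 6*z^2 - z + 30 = (z + 2)*(z^2 - 8*z + 15) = (z - 3)*(z + 2)*(z - 5)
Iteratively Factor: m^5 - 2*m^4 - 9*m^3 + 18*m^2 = (m + 3)*(m^4 - 5*m^3 + 6*m^2) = (m - 2)*(m + 3)*(m^3 - 3*m^2) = (m - 3)*(m - 2)*(m + 3)*(m^2) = m*(m - 3)*(m - 2)*(m + 3)*(m)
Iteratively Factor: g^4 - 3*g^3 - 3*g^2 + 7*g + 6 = (g - 2)*(g^3 - g^2 - 5*g - 3) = (g - 2)*(g + 1)*(g^2 - 2*g - 3) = (g - 2)*(g + 1)^2*(g - 3)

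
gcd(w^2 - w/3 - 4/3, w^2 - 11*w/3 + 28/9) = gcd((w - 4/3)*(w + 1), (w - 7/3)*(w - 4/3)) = w - 4/3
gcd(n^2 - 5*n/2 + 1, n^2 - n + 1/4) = n - 1/2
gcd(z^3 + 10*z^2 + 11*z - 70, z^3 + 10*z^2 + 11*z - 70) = z^3 + 10*z^2 + 11*z - 70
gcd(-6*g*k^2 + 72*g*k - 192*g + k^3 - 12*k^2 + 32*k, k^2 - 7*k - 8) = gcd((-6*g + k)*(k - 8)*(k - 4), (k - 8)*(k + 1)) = k - 8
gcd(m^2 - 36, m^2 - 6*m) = m - 6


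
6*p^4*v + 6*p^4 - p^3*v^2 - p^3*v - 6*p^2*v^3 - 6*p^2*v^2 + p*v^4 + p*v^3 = (-6*p + v)*(-p + v)*(p + v)*(p*v + p)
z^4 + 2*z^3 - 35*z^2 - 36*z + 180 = (z - 5)*(z - 2)*(z + 3)*(z + 6)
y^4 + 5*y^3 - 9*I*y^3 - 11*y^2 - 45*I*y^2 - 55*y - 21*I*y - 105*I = (y + 5)*(y - 7*I)*(y - 3*I)*(y + I)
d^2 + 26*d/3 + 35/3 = (d + 5/3)*(d + 7)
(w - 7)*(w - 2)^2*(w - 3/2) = w^4 - 25*w^3/2 + 97*w^2/2 - 76*w + 42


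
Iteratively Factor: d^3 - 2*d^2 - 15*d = (d + 3)*(d^2 - 5*d) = d*(d + 3)*(d - 5)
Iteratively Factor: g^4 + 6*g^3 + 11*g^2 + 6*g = (g)*(g^3 + 6*g^2 + 11*g + 6) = g*(g + 1)*(g^2 + 5*g + 6) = g*(g + 1)*(g + 3)*(g + 2)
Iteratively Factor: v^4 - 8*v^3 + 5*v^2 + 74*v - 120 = (v - 2)*(v^3 - 6*v^2 - 7*v + 60) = (v - 2)*(v + 3)*(v^2 - 9*v + 20) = (v - 5)*(v - 2)*(v + 3)*(v - 4)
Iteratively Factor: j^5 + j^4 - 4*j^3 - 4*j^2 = (j + 1)*(j^4 - 4*j^2) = (j - 2)*(j + 1)*(j^3 + 2*j^2) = j*(j - 2)*(j + 1)*(j^2 + 2*j) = j^2*(j - 2)*(j + 1)*(j + 2)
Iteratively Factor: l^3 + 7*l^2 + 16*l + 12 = (l + 3)*(l^2 + 4*l + 4) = (l + 2)*(l + 3)*(l + 2)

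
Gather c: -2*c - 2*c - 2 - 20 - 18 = -4*c - 40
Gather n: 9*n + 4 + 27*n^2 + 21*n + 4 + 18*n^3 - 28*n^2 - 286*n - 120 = 18*n^3 - n^2 - 256*n - 112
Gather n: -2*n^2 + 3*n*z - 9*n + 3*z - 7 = -2*n^2 + n*(3*z - 9) + 3*z - 7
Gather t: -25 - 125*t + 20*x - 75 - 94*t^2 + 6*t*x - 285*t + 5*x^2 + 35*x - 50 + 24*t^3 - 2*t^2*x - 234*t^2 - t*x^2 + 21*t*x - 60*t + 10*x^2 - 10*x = 24*t^3 + t^2*(-2*x - 328) + t*(-x^2 + 27*x - 470) + 15*x^2 + 45*x - 150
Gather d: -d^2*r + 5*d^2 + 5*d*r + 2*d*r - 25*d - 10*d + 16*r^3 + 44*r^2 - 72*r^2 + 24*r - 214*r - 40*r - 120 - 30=d^2*(5 - r) + d*(7*r - 35) + 16*r^3 - 28*r^2 - 230*r - 150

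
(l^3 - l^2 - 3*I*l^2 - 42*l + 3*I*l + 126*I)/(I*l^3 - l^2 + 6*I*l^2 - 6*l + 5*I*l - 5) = (-I*l^3 + l^2*(-3 + I) + l*(3 + 42*I) + 126)/(l^3 + l^2*(6 + I) + l*(5 + 6*I) + 5*I)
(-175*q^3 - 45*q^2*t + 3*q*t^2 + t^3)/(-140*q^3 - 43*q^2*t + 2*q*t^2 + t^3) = (5*q + t)/(4*q + t)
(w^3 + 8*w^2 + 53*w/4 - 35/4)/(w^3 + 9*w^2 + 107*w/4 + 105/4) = (2*w^2 + 9*w - 5)/(2*w^2 + 11*w + 15)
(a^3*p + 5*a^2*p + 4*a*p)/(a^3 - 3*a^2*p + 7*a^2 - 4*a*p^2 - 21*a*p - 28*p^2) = a*p*(-a^2 - 5*a - 4)/(-a^3 + 3*a^2*p - 7*a^2 + 4*a*p^2 + 21*a*p + 28*p^2)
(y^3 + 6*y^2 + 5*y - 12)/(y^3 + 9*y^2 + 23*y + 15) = (y^2 + 3*y - 4)/(y^2 + 6*y + 5)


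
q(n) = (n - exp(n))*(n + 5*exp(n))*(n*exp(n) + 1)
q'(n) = (1 - exp(n))*(n + 5*exp(n))*(n*exp(n) + 1) + (n - exp(n))*(n + 5*exp(n))*(n*exp(n) + exp(n)) + (n - exp(n))*(n*exp(n) + 1)*(5*exp(n) + 1) = (1 - exp(n))*(n + 5*exp(n))*(n*exp(n) + 1) + (n + 1)*(n - exp(n))*(n + 5*exp(n))*exp(n) + (n - exp(n))*(n*exp(n) + 1)*(5*exp(n) + 1)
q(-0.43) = -2.20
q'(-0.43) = -3.73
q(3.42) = -447791.14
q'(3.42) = -1501803.27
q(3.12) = -162799.11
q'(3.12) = -552285.40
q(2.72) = -41429.89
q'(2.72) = -142993.98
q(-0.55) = -1.80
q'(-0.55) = -3.00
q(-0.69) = -1.42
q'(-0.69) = -2.48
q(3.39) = -404907.40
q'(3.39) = -1359452.39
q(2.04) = -3818.58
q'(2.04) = -13591.36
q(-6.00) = 35.41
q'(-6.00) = -12.32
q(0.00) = -5.00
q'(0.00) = -11.00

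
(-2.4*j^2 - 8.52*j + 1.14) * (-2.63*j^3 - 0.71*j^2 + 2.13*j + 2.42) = 6.312*j^5 + 24.1116*j^4 - 2.061*j^3 - 24.765*j^2 - 18.1902*j + 2.7588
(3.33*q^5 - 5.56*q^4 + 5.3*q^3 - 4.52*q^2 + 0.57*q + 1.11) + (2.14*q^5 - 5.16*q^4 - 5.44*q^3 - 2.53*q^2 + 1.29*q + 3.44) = 5.47*q^5 - 10.72*q^4 - 0.140000000000001*q^3 - 7.05*q^2 + 1.86*q + 4.55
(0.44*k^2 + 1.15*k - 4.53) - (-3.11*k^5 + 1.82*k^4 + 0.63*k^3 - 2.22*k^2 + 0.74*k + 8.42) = 3.11*k^5 - 1.82*k^4 - 0.63*k^3 + 2.66*k^2 + 0.41*k - 12.95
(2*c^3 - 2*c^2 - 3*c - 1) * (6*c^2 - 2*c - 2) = 12*c^5 - 16*c^4 - 18*c^3 + 4*c^2 + 8*c + 2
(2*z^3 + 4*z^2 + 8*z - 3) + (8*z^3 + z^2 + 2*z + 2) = 10*z^3 + 5*z^2 + 10*z - 1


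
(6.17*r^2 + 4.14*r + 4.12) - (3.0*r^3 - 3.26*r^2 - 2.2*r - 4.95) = -3.0*r^3 + 9.43*r^2 + 6.34*r + 9.07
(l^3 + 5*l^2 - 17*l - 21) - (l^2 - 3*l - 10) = l^3 + 4*l^2 - 14*l - 11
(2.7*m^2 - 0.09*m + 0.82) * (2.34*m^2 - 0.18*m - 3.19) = 6.318*m^4 - 0.6966*m^3 - 6.678*m^2 + 0.1395*m - 2.6158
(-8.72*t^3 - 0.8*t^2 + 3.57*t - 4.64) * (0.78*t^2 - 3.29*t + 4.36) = -6.8016*t^5 + 28.0648*t^4 - 32.6026*t^3 - 18.8525*t^2 + 30.8308*t - 20.2304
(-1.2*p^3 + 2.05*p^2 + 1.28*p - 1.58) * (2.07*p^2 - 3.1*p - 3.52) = -2.484*p^5 + 7.9635*p^4 + 0.5186*p^3 - 14.4546*p^2 + 0.3924*p + 5.5616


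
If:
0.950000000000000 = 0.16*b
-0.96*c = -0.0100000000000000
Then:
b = 5.94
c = 0.01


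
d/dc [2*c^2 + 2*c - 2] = 4*c + 2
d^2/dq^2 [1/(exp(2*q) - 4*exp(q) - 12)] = 4*((1 - exp(q))*(-exp(2*q) + 4*exp(q) + 12) - 2*(exp(q) - 2)^2*exp(q))*exp(q)/(-exp(2*q) + 4*exp(q) + 12)^3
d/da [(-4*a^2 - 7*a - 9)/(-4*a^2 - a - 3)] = 12*(-2*a^2 - 4*a + 1)/(16*a^4 + 8*a^3 + 25*a^2 + 6*a + 9)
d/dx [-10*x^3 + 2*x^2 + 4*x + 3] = -30*x^2 + 4*x + 4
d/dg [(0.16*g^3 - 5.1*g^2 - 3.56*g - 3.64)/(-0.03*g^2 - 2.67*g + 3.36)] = (-0.0048*g^4 - 0.8544*g^3 + 15.123*g^2 - 34.4904*g - 21.6804)/(0.0009*g^4 + 0.1602*g^3 + 6.9273*g^2 - 17.9424*g + 11.2896)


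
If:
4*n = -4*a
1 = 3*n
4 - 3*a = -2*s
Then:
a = -1/3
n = 1/3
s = -5/2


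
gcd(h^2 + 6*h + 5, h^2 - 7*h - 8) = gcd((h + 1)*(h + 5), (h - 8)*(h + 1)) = h + 1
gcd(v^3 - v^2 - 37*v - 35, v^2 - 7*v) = v - 7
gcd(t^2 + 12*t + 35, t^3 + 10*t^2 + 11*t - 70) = t^2 + 12*t + 35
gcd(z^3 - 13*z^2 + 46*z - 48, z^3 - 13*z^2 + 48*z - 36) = 1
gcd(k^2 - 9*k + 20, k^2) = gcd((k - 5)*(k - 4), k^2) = 1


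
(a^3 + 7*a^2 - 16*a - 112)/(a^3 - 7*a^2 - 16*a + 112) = (a + 7)/(a - 7)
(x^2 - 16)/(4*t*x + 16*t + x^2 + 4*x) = (x - 4)/(4*t + x)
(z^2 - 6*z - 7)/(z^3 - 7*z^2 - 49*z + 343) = (z + 1)/(z^2 - 49)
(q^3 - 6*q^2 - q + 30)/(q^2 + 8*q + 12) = (q^2 - 8*q + 15)/(q + 6)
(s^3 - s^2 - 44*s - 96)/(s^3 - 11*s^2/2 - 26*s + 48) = 2*(s + 3)/(2*s - 3)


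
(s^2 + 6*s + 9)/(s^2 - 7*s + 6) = (s^2 + 6*s + 9)/(s^2 - 7*s + 6)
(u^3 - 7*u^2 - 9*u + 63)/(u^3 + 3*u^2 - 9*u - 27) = (u - 7)/(u + 3)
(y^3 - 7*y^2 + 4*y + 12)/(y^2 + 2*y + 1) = (y^2 - 8*y + 12)/(y + 1)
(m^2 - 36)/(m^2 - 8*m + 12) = (m + 6)/(m - 2)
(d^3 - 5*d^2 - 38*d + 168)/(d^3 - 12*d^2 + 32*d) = (d^2 - d - 42)/(d*(d - 8))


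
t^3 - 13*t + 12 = (t - 3)*(t - 1)*(t + 4)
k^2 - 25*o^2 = (k - 5*o)*(k + 5*o)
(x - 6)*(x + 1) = x^2 - 5*x - 6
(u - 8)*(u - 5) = u^2 - 13*u + 40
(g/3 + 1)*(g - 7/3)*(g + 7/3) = g^3/3 + g^2 - 49*g/27 - 49/9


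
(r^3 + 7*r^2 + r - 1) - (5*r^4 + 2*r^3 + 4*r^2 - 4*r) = -5*r^4 - r^3 + 3*r^2 + 5*r - 1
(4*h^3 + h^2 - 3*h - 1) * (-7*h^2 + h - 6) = -28*h^5 - 3*h^4 - 2*h^3 - 2*h^2 + 17*h + 6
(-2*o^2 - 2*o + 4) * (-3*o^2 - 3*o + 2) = 6*o^4 + 12*o^3 - 10*o^2 - 16*o + 8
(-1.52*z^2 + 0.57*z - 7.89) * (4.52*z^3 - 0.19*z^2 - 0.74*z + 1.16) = -6.8704*z^5 + 2.8652*z^4 - 34.6463*z^3 - 0.6859*z^2 + 6.4998*z - 9.1524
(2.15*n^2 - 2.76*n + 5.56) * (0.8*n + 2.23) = 1.72*n^3 + 2.5865*n^2 - 1.7068*n + 12.3988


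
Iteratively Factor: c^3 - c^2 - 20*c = (c)*(c^2 - c - 20) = c*(c + 4)*(c - 5)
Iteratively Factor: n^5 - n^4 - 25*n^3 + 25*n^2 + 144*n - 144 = (n - 3)*(n^4 + 2*n^3 - 19*n^2 - 32*n + 48) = (n - 3)*(n - 1)*(n^3 + 3*n^2 - 16*n - 48) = (n - 3)*(n - 1)*(n + 3)*(n^2 - 16) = (n - 3)*(n - 1)*(n + 3)*(n + 4)*(n - 4)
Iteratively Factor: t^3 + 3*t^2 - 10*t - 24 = (t + 4)*(t^2 - t - 6) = (t - 3)*(t + 4)*(t + 2)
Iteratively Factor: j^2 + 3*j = (j)*(j + 3)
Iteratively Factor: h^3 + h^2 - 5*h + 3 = (h - 1)*(h^2 + 2*h - 3) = (h - 1)^2*(h + 3)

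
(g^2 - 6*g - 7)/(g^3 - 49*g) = (g + 1)/(g*(g + 7))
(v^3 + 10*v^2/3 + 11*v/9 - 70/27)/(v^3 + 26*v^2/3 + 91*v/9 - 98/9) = (v + 5/3)/(v + 7)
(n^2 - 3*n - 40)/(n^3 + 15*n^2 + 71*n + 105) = (n - 8)/(n^2 + 10*n + 21)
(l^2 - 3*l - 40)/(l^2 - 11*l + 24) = (l + 5)/(l - 3)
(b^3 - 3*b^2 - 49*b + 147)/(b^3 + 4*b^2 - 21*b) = (b - 7)/b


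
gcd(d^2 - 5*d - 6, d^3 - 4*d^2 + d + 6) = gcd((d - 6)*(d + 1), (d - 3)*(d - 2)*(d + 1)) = d + 1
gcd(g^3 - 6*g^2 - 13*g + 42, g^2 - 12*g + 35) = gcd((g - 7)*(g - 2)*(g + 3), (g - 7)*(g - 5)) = g - 7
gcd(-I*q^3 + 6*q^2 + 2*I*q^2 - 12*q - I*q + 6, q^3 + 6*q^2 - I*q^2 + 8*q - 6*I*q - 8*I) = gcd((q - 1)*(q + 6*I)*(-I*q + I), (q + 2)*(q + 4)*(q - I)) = 1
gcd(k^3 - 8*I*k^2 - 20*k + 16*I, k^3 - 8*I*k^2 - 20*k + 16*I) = k^3 - 8*I*k^2 - 20*k + 16*I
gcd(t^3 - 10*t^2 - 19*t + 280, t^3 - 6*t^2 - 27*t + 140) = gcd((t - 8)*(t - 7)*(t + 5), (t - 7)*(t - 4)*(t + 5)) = t^2 - 2*t - 35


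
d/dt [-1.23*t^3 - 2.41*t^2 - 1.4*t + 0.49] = -3.69*t^2 - 4.82*t - 1.4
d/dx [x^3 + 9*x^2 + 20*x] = 3*x^2 + 18*x + 20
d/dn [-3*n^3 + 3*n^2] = 3*n*(2 - 3*n)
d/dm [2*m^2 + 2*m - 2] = 4*m + 2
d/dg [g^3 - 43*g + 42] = 3*g^2 - 43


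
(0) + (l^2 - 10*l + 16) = l^2 - 10*l + 16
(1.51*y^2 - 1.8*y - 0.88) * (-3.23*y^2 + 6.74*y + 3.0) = -4.8773*y^4 + 15.9914*y^3 - 4.7596*y^2 - 11.3312*y - 2.64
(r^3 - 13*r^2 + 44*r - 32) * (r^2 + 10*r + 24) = r^5 - 3*r^4 - 62*r^3 + 96*r^2 + 736*r - 768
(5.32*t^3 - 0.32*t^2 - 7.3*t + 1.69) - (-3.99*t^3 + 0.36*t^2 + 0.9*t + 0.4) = 9.31*t^3 - 0.68*t^2 - 8.2*t + 1.29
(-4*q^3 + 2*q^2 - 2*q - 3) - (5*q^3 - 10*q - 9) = -9*q^3 + 2*q^2 + 8*q + 6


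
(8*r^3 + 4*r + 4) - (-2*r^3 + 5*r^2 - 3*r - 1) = 10*r^3 - 5*r^2 + 7*r + 5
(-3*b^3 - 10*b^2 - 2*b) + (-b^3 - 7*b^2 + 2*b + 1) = -4*b^3 - 17*b^2 + 1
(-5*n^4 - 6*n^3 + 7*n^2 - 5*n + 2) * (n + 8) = -5*n^5 - 46*n^4 - 41*n^3 + 51*n^2 - 38*n + 16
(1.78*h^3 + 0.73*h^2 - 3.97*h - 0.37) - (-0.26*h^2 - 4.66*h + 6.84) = 1.78*h^3 + 0.99*h^2 + 0.69*h - 7.21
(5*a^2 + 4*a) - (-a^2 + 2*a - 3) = 6*a^2 + 2*a + 3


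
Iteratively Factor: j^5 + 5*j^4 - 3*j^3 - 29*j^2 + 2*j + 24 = (j - 1)*(j^4 + 6*j^3 + 3*j^2 - 26*j - 24) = (j - 1)*(j + 1)*(j^3 + 5*j^2 - 2*j - 24) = (j - 1)*(j + 1)*(j + 3)*(j^2 + 2*j - 8) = (j - 2)*(j - 1)*(j + 1)*(j + 3)*(j + 4)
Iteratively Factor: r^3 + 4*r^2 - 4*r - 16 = (r - 2)*(r^2 + 6*r + 8) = (r - 2)*(r + 2)*(r + 4)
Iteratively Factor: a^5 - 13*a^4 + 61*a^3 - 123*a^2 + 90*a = (a - 3)*(a^4 - 10*a^3 + 31*a^2 - 30*a) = a*(a - 3)*(a^3 - 10*a^2 + 31*a - 30) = a*(a - 3)^2*(a^2 - 7*a + 10) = a*(a - 3)^2*(a - 2)*(a - 5)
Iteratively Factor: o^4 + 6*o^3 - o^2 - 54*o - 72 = (o + 2)*(o^3 + 4*o^2 - 9*o - 36) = (o - 3)*(o + 2)*(o^2 + 7*o + 12) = (o - 3)*(o + 2)*(o + 3)*(o + 4)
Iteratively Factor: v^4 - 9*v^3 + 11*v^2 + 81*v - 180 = (v - 3)*(v^3 - 6*v^2 - 7*v + 60) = (v - 4)*(v - 3)*(v^2 - 2*v - 15) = (v - 5)*(v - 4)*(v - 3)*(v + 3)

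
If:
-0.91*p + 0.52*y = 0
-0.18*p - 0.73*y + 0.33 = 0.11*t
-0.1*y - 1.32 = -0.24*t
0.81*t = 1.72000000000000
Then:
No Solution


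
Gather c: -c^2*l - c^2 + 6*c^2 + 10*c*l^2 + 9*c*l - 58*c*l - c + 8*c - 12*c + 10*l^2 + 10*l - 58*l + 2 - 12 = c^2*(5 - l) + c*(10*l^2 - 49*l - 5) + 10*l^2 - 48*l - 10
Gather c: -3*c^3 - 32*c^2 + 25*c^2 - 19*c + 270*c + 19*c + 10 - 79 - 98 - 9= -3*c^3 - 7*c^2 + 270*c - 176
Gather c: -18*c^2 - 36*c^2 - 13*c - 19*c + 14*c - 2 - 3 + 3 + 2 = -54*c^2 - 18*c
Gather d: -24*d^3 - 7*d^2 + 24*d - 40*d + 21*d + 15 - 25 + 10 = -24*d^3 - 7*d^2 + 5*d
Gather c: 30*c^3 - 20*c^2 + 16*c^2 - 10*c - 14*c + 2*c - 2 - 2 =30*c^3 - 4*c^2 - 22*c - 4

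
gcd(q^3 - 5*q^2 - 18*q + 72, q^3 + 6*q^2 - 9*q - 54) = q - 3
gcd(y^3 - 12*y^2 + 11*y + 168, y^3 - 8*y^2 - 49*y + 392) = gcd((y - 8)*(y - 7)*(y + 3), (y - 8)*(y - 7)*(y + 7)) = y^2 - 15*y + 56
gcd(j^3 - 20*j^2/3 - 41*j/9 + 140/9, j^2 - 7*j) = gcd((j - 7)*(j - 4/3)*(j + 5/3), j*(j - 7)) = j - 7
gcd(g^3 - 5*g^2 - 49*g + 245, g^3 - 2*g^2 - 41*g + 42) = g - 7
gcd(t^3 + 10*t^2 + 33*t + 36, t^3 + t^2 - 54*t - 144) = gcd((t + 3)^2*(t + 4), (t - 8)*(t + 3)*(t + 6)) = t + 3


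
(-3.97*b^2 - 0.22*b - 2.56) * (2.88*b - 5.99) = -11.4336*b^3 + 23.1467*b^2 - 6.055*b + 15.3344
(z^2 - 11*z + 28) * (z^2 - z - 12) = z^4 - 12*z^3 + 27*z^2 + 104*z - 336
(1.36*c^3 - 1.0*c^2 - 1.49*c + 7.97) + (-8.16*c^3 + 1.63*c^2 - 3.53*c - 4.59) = -6.8*c^3 + 0.63*c^2 - 5.02*c + 3.38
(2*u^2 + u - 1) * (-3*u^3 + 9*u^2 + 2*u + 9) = -6*u^5 + 15*u^4 + 16*u^3 + 11*u^2 + 7*u - 9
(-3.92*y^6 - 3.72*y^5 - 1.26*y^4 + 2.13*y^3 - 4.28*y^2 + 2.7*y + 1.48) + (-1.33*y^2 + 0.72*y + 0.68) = -3.92*y^6 - 3.72*y^5 - 1.26*y^4 + 2.13*y^3 - 5.61*y^2 + 3.42*y + 2.16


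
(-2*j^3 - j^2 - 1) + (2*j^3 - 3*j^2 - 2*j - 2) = -4*j^2 - 2*j - 3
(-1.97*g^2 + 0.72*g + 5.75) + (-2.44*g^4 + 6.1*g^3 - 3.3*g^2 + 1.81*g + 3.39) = -2.44*g^4 + 6.1*g^3 - 5.27*g^2 + 2.53*g + 9.14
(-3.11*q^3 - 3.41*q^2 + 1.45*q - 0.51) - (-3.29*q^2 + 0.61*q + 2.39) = -3.11*q^3 - 0.12*q^2 + 0.84*q - 2.9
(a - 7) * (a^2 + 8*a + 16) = a^3 + a^2 - 40*a - 112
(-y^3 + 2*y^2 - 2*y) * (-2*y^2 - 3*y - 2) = 2*y^5 - y^4 + 2*y^2 + 4*y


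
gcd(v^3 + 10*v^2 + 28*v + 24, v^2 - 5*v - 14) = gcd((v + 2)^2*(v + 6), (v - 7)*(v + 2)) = v + 2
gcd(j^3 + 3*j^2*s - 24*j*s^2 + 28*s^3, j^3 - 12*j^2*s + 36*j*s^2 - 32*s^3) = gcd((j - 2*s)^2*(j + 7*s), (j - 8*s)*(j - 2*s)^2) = j^2 - 4*j*s + 4*s^2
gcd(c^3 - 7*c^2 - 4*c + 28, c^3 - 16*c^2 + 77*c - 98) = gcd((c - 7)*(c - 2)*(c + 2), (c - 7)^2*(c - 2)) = c^2 - 9*c + 14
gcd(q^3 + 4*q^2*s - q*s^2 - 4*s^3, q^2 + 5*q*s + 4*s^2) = q^2 + 5*q*s + 4*s^2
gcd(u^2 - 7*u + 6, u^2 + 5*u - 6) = u - 1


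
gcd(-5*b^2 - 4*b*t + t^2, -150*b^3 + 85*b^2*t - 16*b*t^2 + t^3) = -5*b + t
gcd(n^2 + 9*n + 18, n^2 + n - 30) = n + 6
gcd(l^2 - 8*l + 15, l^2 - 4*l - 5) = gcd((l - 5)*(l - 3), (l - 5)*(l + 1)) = l - 5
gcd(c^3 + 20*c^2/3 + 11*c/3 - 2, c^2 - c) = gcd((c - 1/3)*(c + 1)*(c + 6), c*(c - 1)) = 1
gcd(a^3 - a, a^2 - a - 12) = 1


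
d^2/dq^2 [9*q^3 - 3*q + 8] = 54*q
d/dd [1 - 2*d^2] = -4*d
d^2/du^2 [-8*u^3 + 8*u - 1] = -48*u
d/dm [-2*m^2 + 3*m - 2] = 3 - 4*m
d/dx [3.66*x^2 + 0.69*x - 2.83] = 7.32*x + 0.69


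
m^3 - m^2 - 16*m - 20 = (m - 5)*(m + 2)^2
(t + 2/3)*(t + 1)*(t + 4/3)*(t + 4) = t^4 + 7*t^3 + 134*t^2/9 + 112*t/9 + 32/9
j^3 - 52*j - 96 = (j - 8)*(j + 2)*(j + 6)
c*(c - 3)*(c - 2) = c^3 - 5*c^2 + 6*c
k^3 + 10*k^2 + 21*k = k*(k + 3)*(k + 7)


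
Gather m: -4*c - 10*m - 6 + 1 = -4*c - 10*m - 5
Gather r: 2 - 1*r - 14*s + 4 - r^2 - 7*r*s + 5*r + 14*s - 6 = -r^2 + r*(4 - 7*s)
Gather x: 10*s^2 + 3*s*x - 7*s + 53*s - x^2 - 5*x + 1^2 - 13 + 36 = 10*s^2 + 46*s - x^2 + x*(3*s - 5) + 24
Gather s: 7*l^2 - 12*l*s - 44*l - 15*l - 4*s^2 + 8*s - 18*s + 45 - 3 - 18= 7*l^2 - 59*l - 4*s^2 + s*(-12*l - 10) + 24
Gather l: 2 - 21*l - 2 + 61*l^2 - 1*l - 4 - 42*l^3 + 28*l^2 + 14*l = -42*l^3 + 89*l^2 - 8*l - 4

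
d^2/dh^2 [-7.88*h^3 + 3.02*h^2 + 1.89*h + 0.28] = 6.04 - 47.28*h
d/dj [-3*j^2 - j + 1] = -6*j - 1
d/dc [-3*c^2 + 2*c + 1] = 2 - 6*c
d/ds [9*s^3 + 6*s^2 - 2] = 3*s*(9*s + 4)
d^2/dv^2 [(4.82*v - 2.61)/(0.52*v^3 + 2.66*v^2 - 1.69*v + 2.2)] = (7.819968*v^5 + 31.533216*v^4 + 18.917984*v^3 - 163.210848*v^2 - 80.9268360000001*v + 51.480118)/(0.140608*v^9 + 2.157792*v^8 + 9.667008*v^7 + 6.580088*v^6 - 13.159536*v^5 + 57.890478*v^4 - 56.615689*v^3 + 57.47346*v^2 - 24.5388*v + 10.648)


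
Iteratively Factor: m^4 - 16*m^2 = (m + 4)*(m^3 - 4*m^2) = (m - 4)*(m + 4)*(m^2) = m*(m - 4)*(m + 4)*(m)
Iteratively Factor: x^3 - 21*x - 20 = (x + 4)*(x^2 - 4*x - 5) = (x - 5)*(x + 4)*(x + 1)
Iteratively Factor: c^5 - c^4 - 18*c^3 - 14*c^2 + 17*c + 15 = (c - 1)*(c^4 - 18*c^2 - 32*c - 15) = (c - 1)*(c + 1)*(c^3 - c^2 - 17*c - 15) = (c - 1)*(c + 1)*(c + 3)*(c^2 - 4*c - 5) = (c - 1)*(c + 1)^2*(c + 3)*(c - 5)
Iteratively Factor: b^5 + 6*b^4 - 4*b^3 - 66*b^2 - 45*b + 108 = (b + 4)*(b^4 + 2*b^3 - 12*b^2 - 18*b + 27) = (b - 3)*(b + 4)*(b^3 + 5*b^2 + 3*b - 9) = (b - 3)*(b + 3)*(b + 4)*(b^2 + 2*b - 3) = (b - 3)*(b - 1)*(b + 3)*(b + 4)*(b + 3)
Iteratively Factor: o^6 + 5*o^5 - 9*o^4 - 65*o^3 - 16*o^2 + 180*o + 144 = (o + 2)*(o^5 + 3*o^4 - 15*o^3 - 35*o^2 + 54*o + 72) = (o + 1)*(o + 2)*(o^4 + 2*o^3 - 17*o^2 - 18*o + 72) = (o + 1)*(o + 2)*(o + 4)*(o^3 - 2*o^2 - 9*o + 18) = (o - 2)*(o + 1)*(o + 2)*(o + 4)*(o^2 - 9) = (o - 3)*(o - 2)*(o + 1)*(o + 2)*(o + 4)*(o + 3)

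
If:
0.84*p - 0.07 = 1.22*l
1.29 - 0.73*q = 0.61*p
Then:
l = 1.39868314969094 - 0.823972050524053*q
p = 2.11475409836066 - 1.19672131147541*q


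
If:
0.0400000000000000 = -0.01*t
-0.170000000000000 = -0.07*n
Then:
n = 2.43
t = -4.00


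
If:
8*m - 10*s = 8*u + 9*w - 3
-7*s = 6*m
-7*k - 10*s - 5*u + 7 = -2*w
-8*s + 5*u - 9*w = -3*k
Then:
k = 368*w/403 + 641/806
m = 1113*w/1612 - 399/1612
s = 171/806 - 477*w/806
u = 123*w/403 - 111/806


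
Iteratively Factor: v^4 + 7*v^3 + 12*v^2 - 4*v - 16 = (v + 2)*(v^3 + 5*v^2 + 2*v - 8) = (v + 2)^2*(v^2 + 3*v - 4) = (v - 1)*(v + 2)^2*(v + 4)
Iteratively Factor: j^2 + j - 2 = (j - 1)*(j + 2)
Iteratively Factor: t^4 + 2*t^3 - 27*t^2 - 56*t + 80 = (t - 1)*(t^3 + 3*t^2 - 24*t - 80) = (t - 1)*(t + 4)*(t^2 - t - 20) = (t - 1)*(t + 4)^2*(t - 5)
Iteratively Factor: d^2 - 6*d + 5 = (d - 5)*(d - 1)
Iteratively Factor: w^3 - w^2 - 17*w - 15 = (w - 5)*(w^2 + 4*w + 3) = (w - 5)*(w + 3)*(w + 1)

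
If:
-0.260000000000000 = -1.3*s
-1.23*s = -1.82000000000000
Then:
No Solution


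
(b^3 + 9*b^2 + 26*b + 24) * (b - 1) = b^4 + 8*b^3 + 17*b^2 - 2*b - 24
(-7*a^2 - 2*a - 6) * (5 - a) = 7*a^3 - 33*a^2 - 4*a - 30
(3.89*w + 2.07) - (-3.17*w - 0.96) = 7.06*w + 3.03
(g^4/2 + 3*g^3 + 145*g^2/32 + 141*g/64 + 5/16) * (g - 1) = g^5/2 + 5*g^4/2 + 49*g^3/32 - 149*g^2/64 - 121*g/64 - 5/16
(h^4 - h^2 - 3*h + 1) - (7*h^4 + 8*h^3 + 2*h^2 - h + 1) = -6*h^4 - 8*h^3 - 3*h^2 - 2*h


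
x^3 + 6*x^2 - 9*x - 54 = (x - 3)*(x + 3)*(x + 6)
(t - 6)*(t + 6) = t^2 - 36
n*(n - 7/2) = n^2 - 7*n/2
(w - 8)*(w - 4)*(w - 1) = w^3 - 13*w^2 + 44*w - 32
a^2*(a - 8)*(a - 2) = a^4 - 10*a^3 + 16*a^2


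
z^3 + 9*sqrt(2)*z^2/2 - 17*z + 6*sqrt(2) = (z - sqrt(2))*(z - sqrt(2)/2)*(z + 6*sqrt(2))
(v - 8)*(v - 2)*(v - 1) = v^3 - 11*v^2 + 26*v - 16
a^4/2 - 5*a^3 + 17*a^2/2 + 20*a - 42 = (a/2 + 1)*(a - 7)*(a - 3)*(a - 2)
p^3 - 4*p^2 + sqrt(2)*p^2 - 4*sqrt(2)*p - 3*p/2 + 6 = (p - 4)*(p - sqrt(2)/2)*(p + 3*sqrt(2)/2)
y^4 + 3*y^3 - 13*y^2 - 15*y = y*(y - 3)*(y + 1)*(y + 5)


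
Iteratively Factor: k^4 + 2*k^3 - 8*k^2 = (k)*(k^3 + 2*k^2 - 8*k) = k*(k - 2)*(k^2 + 4*k) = k^2*(k - 2)*(k + 4)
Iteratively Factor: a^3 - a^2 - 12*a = (a - 4)*(a^2 + 3*a) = a*(a - 4)*(a + 3)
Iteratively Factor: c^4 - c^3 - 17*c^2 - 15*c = (c + 1)*(c^3 - 2*c^2 - 15*c) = (c + 1)*(c + 3)*(c^2 - 5*c) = c*(c + 1)*(c + 3)*(c - 5)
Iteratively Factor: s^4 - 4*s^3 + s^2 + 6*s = (s - 2)*(s^3 - 2*s^2 - 3*s) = (s - 2)*(s + 1)*(s^2 - 3*s) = (s - 3)*(s - 2)*(s + 1)*(s)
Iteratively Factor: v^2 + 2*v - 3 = (v - 1)*(v + 3)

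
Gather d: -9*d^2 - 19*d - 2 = -9*d^2 - 19*d - 2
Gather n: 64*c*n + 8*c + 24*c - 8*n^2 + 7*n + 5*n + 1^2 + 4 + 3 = 32*c - 8*n^2 + n*(64*c + 12) + 8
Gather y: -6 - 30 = -36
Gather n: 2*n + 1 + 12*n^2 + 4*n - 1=12*n^2 + 6*n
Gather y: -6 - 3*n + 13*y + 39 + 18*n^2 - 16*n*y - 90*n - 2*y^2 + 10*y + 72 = 18*n^2 - 93*n - 2*y^2 + y*(23 - 16*n) + 105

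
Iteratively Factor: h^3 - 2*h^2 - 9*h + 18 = (h - 2)*(h^2 - 9) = (h - 3)*(h - 2)*(h + 3)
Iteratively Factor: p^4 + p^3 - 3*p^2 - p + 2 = (p - 1)*(p^3 + 2*p^2 - p - 2) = (p - 1)^2*(p^2 + 3*p + 2) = (p - 1)^2*(p + 2)*(p + 1)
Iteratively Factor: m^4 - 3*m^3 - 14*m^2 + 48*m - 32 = (m - 2)*(m^3 - m^2 - 16*m + 16) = (m - 2)*(m + 4)*(m^2 - 5*m + 4) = (m - 4)*(m - 2)*(m + 4)*(m - 1)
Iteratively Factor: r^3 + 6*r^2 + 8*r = (r)*(r^2 + 6*r + 8) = r*(r + 4)*(r + 2)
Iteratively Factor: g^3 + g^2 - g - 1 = (g + 1)*(g^2 - 1) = (g + 1)^2*(g - 1)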